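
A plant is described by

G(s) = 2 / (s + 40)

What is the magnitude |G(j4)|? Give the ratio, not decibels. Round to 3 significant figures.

Substitute s = j4:
Numerator: 2 = 2 + j0
Denominator: (j4) + 40 = 40 + j4
|N| = √(2² + 0²) ≈ 2, ∠N ≈ 0.00°
|D| = √(40² + 4²) ≈ 40.2, ∠D ≈ 5.71°
|G| = 2 / 40.2 ≈ 0.049751

0.0498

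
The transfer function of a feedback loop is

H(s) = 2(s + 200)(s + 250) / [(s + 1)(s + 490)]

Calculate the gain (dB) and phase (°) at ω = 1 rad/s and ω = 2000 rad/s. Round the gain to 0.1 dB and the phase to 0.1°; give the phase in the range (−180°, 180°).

At s = jω = j1:
zero (s+200): 200 + j1 → |·| = √(200²+1²) = √40001 ≈ 200, ∠ = arctan(1/200) ≈ 0.29°
zero (s+250): 250 + j1 → |·| = √(250²+1²) = √62501 ≈ 250, ∠ = arctan(1/250) ≈ 0.23°
pole (s+1): 1 + j1 → |·| = √(1²+1²) = √2 ≈ 1.4142, ∠ = arctan(1/1) ≈ 45.00°
pole (s+490): 490 + j1 → |·| = √(490²+1²) = √240101 ≈ 490, ∠ = arctan(1/490) ≈ 0.12°
|H| = 2 · 50000 / 692.96 ≈ 144.31
Gain = 20 log₁₀(144.31) ≈ 43.19 dB
∠H = 0.52° − 45.12° = -44.60°

At s = jω = j2000:
zero (s+200): 200 + j2000 → |·| = √(200²+2000²) = √4040000 ≈ 2010, ∠ = arctan(2000/200) ≈ 84.29°
zero (s+250): 250 + j2000 → |·| = √(250²+2000²) = √4062500 ≈ 2015.6, ∠ = arctan(2000/250) ≈ 82.87°
pole (s+1): 1 + j2000 → |·| = √(1²+2000²) = √4000001 ≈ 2000, ∠ = arctan(2000/1) ≈ 89.97°
pole (s+490): 490 + j2000 → |·| = √(490²+2000²) = √4240100 ≈ 2059.2, ∠ = arctan(2000/490) ≈ 76.23°
|H| = 2 · 4.0514e+06 / 4.1184e+06 ≈ 1.9675
Gain = 20 log₁₀(1.9675) ≈ 5.88 dB
∠H = 167.16° − 166.20° = 0.96°

ω = 1: 43.2 dB, -44.6°; ω = 2000: 5.9 dB, 1.0°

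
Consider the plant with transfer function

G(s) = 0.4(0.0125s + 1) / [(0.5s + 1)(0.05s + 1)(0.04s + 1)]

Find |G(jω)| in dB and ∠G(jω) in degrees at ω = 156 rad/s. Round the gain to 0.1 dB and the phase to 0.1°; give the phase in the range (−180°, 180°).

At ω = 156 rad/s:
zero (1 + j156·0.0125) = 1 + j1.95 → |·| ≈ 2.1915, ∠ ≈ 62.85°
pole (1 + j156·0.5) = 1 + j78 → |·| ≈ 78.006, ∠ ≈ 89.27°
pole (1 + j156·0.05) = 1 + j7.8 → |·| ≈ 7.8638, ∠ ≈ 82.69°
pole (1 + j156·0.04) = 1 + j6.24 → |·| ≈ 6.3196, ∠ ≈ 80.90°
|G| = 0.4 · 2.1915 / (78.006 · 7.8638 · 6.3196) ≈ 0.00022613
Gain = 20 log₁₀(0.00022613) ≈ -72.91 dB
∠G = (62.85°) − (89.27° + 82.69° + 80.90°) = -190.01° ≡ 169.99° (principal value)

-72.9 dB, 170.0°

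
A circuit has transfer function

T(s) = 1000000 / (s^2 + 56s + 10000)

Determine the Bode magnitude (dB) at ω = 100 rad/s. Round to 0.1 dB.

45.0 dB

At s = jω = j100:
quadratic: (j100)² + 56·j100 + 10000 = 0 + j5600 → |·| ≈ 5600, ∠ ≈ 90.00°
|T| = 1000000 / 5600 ≈ 178.57
Gain = 20 log₁₀(178.57) ≈ 45.04 dB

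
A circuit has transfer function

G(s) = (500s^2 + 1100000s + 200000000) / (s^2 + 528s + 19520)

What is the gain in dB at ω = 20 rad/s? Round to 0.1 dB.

Substitute s = j20:
Numerator: 500(j20)^2 + 1100000(j20) + 200000000 = 199800000 + j22000000
Denominator: (j20)^2 + 528(j20) + 19520 = 19120 + j10560
|N| = √(199800000² + 22000000²) ≈ 2.0101e+08, ∠N ≈ 6.28°
|D| = √(19120² + 10560²) ≈ 21842, ∠D ≈ 28.91°
|G| = 2.0101e+08 / 21842 ≈ 9202.9
Gain = 20 log₁₀(9202.9) ≈ 79.28 dB

79.3 dB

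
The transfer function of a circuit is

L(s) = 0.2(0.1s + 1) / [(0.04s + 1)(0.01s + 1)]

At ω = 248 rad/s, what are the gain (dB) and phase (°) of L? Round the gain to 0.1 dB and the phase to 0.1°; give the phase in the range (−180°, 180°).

At ω = 248 rad/s:
zero (1 + j248·0.1) = 1 + j24.8 → |·| ≈ 24.82, ∠ ≈ 87.69°
pole (1 + j248·0.04) = 1 + j9.92 → |·| ≈ 9.9703, ∠ ≈ 84.24°
pole (1 + j248·0.01) = 1 + j2.48 → |·| ≈ 2.674, ∠ ≈ 68.04°
|L| = 0.2 · 24.82 / (9.9703 · 2.674) ≈ 0.18619
Gain = 20 log₁₀(0.18619) ≈ -14.60 dB
∠L = (87.69°) − (84.24° + 68.04°) = -64.59°

-14.6 dB, -64.6°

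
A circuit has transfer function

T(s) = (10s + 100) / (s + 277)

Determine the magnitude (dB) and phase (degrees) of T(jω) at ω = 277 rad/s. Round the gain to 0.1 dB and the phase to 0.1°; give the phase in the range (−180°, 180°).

17.0 dB, 42.9°

Substitute s = j277:
Numerator: 10(j277) + 100 = 100 + j2770
Denominator: (j277) + 277 = 277 + j277
|N| = √(100² + 2770²) ≈ 2771.8, ∠N ≈ 87.93°
|D| = √(277² + 277²) ≈ 391.74, ∠D ≈ 45.00°
|T| = 2771.8 / 391.74 ≈ 7.0756
Gain = 20 log₁₀(7.0756) ≈ 17.00 dB
∠T = 87.93° − 45.00° = 42.93°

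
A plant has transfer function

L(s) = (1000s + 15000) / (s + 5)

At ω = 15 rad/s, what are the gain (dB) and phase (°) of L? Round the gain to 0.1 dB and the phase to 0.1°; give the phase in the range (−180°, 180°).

62.6 dB, -26.6°

Substitute s = j15:
Numerator: 1000(j15) + 15000 = 15000 + j15000
Denominator: (j15) + 5 = 5 + j15
|N| = √(15000² + 15000²) ≈ 21213, ∠N ≈ 45.00°
|D| = √(5² + 15²) ≈ 15.811, ∠D ≈ 71.57°
|L| = 21213 / 15.811 ≈ 1341.7
Gain = 20 log₁₀(1341.7) ≈ 62.55 dB
∠L = 45.00° − 71.57° = -26.57°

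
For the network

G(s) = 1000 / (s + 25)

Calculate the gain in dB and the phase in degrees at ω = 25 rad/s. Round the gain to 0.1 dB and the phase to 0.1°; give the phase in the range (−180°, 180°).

At s = jω = j25:
pole (s+25): 25 + j25 → |·| = √(25²+25²) = √1250 ≈ 35.355, ∠ = arctan(25/25) ≈ 45.00°
|G| = 1000 / 35.355 ≈ 28.285
Gain = 20 log₁₀(28.285) ≈ 29.03 dB
∠G = 0.00° − 45.00° = -45.00°

29.0 dB, -45.0°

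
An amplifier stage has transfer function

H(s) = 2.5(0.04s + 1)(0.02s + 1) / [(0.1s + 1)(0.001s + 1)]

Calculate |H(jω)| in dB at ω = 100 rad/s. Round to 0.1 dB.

At ω = 100 rad/s:
zero (1 + j100·0.04) = 1 + j4 → |·| ≈ 4.1231, ∠ ≈ 75.96°
zero (1 + j100·0.02) = 1 + j2 → |·| ≈ 2.2361, ∠ ≈ 63.43°
pole (1 + j100·0.1) = 1 + j10 → |·| ≈ 10.05, ∠ ≈ 84.29°
pole (1 + j100·0.001) = 1 + j0.1 → |·| ≈ 1.005, ∠ ≈ 5.71°
|H| = 2.5 · 4.1231 · 2.2361 / (10.05 · 1.005) ≈ 2.282
Gain = 20 log₁₀(2.282) ≈ 7.17 dB

7.2 dB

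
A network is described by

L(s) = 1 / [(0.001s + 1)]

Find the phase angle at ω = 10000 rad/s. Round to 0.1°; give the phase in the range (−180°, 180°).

At ω = 10000 rad/s:
pole (1 + j10000·0.001) = 1 + j10 → |·| ≈ 10.05, ∠ ≈ 84.29°
∠L = (0°) − (84.29°) = -84.29°

-84.3°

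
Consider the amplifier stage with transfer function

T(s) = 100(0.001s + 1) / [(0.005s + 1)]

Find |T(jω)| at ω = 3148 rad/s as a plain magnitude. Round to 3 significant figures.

20.9

At ω = 3148 rad/s:
zero (1 + j3148·0.001) = 1 + j3.148 → |·| ≈ 3.303, ∠ ≈ 72.38°
pole (1 + j3148·0.005) = 1 + j15.74 → |·| ≈ 15.772, ∠ ≈ 86.36°
|T| = 100 · 3.303 / (15.772) ≈ 20.942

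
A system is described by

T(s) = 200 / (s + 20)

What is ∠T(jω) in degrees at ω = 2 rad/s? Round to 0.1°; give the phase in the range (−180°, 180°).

At s = jω = j2:
pole (s+20): 20 + j2 → |·| = √(20²+2²) = √404 ≈ 20.1, ∠ = arctan(2/20) ≈ 5.71°
∠T = 0.00° − 5.71° = -5.71°

-5.7°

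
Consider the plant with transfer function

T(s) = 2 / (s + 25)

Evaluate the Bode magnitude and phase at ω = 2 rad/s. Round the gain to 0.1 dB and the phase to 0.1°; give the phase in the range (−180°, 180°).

Substitute s = j2:
Numerator: 2 = 2 + j0
Denominator: (j2) + 25 = 25 + j2
|N| = √(2² + 0²) ≈ 2, ∠N ≈ 0.00°
|D| = √(25² + 2²) ≈ 25.08, ∠D ≈ 4.57°
|T| = 2 / 25.08 ≈ 0.079745
Gain = 20 log₁₀(0.079745) ≈ -21.97 dB
∠T = 0.00° − 4.57° = -4.57°

-22.0 dB, -4.6°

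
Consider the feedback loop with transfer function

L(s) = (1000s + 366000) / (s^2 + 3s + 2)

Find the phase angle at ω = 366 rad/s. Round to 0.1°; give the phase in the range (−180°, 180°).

-134.5°

Substitute s = j366:
Numerator: 1000(j366) + 366000 = 366000 + j366000
Denominator: (j366)^2 + 3(j366) + 2 = -133954 + j1098
|N| = √(366000² + 366000²) ≈ 5.176e+05, ∠N ≈ 45.00°
|D| = √(133954² + 1098²) ≈ 1.3396e+05, ∠D ≈ 179.53°
∠L = 45.00° − 179.53° = -134.53°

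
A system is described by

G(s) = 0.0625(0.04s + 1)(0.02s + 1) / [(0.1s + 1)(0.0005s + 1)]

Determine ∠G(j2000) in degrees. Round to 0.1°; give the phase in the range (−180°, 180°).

43.1°

At ω = 2000 rad/s:
zero (1 + j2000·0.04) = 1 + j80 → |·| ≈ 80.006, ∠ ≈ 89.28°
zero (1 + j2000·0.02) = 1 + j40 → |·| ≈ 40.012, ∠ ≈ 88.57°
pole (1 + j2000·0.1) = 1 + j200 → |·| ≈ 200, ∠ ≈ 89.71°
pole (1 + j2000·0.0005) = 1 + j1 → |·| ≈ 1.4142, ∠ ≈ 45.00°
∠G = (89.28° + 88.57°) − (89.71° + 45.00°) = 43.14°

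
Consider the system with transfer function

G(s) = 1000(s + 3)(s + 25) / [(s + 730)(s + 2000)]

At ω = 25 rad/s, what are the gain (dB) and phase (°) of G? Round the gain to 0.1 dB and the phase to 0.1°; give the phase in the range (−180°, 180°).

-4.3 dB, 125.5°

At s = jω = j25:
zero (s+3): 3 + j25 → |·| = √(3²+25²) = √634 ≈ 25.179, ∠ = arctan(25/3) ≈ 83.16°
zero (s+25): 25 + j25 → |·| = √(25²+25²) = √1250 ≈ 35.355, ∠ = arctan(25/25) ≈ 45.00°
pole (s+730): 730 + j25 → |·| = √(730²+25²) = √533525 ≈ 730.43, ∠ = arctan(25/730) ≈ 1.96°
pole (s+2000): 2000 + j25 → |·| = √(2000²+25²) = √4000625 ≈ 2000.2, ∠ = arctan(25/2000) ≈ 0.72°
|G| = 1000 · 890.2 / 1.461e+06 ≈ 0.60931
Gain = 20 log₁₀(0.60931) ≈ -4.30 dB
∠G = 128.16° − 2.68° = 125.48°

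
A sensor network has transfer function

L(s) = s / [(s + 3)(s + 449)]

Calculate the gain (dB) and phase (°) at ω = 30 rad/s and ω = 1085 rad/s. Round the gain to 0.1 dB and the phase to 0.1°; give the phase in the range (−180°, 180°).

At s = jω = j30:
zero at origin: s = j30 → |·| = 30, ∠ = 90.00°
pole (s+3): 3 + j30 → |·| = √(3²+30²) = √909 ≈ 30.15, ∠ = arctan(30/3) ≈ 84.29°
pole (s+449): 449 + j30 → |·| = √(449²+30²) = √202501 ≈ 450, ∠ = arctan(30/449) ≈ 3.82°
|L| = 1 · 30 / 13568 ≈ 0.0022111
Gain = 20 log₁₀(0.0022111) ≈ -53.11 dB
∠L = 90.00° − 88.11° = 1.89°

At s = jω = j1085:
zero at origin: s = j1085 → |·| = 1085, ∠ = 90.00°
pole (s+3): 3 + j1085 → |·| = √(3²+1085²) = √1177234 ≈ 1085, ∠ = arctan(1085/3) ≈ 89.84°
pole (s+449): 449 + j1085 → |·| = √(449²+1085²) = √1378826 ≈ 1174.2, ∠ = arctan(1085/449) ≈ 67.52°
|L| = 1 · 1085 / 1.274e+06 ≈ 0.00085165
Gain = 20 log₁₀(0.00085165) ≈ -61.39 dB
∠L = 90.00° − 157.36° = -67.36°

ω = 30: -53.1 dB, 1.9°; ω = 1085: -61.4 dB, -67.4°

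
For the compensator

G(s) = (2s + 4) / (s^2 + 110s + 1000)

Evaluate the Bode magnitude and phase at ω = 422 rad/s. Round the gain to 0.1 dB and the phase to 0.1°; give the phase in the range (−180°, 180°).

Substitute s = j422:
Numerator: 2(j422) + 4 = 4 + j844
Denominator: (j422)^2 + 110(j422) + 1000 = -177084 + j46420
|N| = √(4² + 844²) ≈ 844.01, ∠N ≈ 89.73°
|D| = √(177084² + 46420²) ≈ 1.8307e+05, ∠D ≈ 165.31°
|G| = 844.01 / 1.8307e+05 ≈ 0.0046103
Gain = 20 log₁₀(0.0046103) ≈ -46.73 dB
∠G = 89.73° − 165.31° = -75.58°

-46.7 dB, -75.6°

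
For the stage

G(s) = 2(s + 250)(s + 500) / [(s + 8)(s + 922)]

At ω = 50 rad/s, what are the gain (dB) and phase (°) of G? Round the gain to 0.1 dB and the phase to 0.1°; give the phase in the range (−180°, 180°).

At s = jω = j50:
zero (s+250): 250 + j50 → |·| = √(250²+50²) = √65000 ≈ 254.95, ∠ = arctan(50/250) ≈ 11.31°
zero (s+500): 500 + j50 → |·| = √(500²+50²) = √252500 ≈ 502.49, ∠ = arctan(50/500) ≈ 5.71°
pole (s+8): 8 + j50 → |·| = √(8²+50²) = √2564 ≈ 50.636, ∠ = arctan(50/8) ≈ 80.91°
pole (s+922): 922 + j50 → |·| = √(922²+50²) = √852584 ≈ 923.35, ∠ = arctan(50/922) ≈ 3.10°
|G| = 2 · 1.2811e+05 / 46755 ≈ 5.4801
Gain = 20 log₁₀(5.4801) ≈ 14.78 dB
∠G = 17.02° − 84.01° = -66.99°

14.8 dB, -67.0°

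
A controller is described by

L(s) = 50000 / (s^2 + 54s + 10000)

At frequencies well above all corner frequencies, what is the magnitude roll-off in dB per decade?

-40 dB/decade

Each pole contributes −20 dB/decade at high frequency; each zero contributes +20 dB/decade.
Net: 0 zero(s) − 2 pole(s) → -40 dB/decade.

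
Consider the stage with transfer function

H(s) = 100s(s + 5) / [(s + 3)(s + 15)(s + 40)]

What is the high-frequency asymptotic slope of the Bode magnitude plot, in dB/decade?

-20 dB/decade

Each pole contributes −20 dB/decade at high frequency; each zero contributes +20 dB/decade.
Net: 2 zero(s) − 3 pole(s) → -20 dB/decade.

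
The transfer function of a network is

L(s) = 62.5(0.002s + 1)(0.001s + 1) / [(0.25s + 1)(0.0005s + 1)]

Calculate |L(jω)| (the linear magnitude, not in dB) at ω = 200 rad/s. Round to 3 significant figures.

1.37

At ω = 200 rad/s:
zero (1 + j200·0.002) = 1 + j0.4 → |·| ≈ 1.077, ∠ ≈ 21.80°
zero (1 + j200·0.001) = 1 + j0.2 → |·| ≈ 1.0198, ∠ ≈ 11.31°
pole (1 + j200·0.25) = 1 + j50 → |·| ≈ 50.01, ∠ ≈ 88.85°
pole (1 + j200·0.0005) = 1 + j0.1 → |·| ≈ 1.005, ∠ ≈ 5.71°
|L| = 62.5 · 1.077 · 1.0198 / (50.01 · 1.005) ≈ 1.3658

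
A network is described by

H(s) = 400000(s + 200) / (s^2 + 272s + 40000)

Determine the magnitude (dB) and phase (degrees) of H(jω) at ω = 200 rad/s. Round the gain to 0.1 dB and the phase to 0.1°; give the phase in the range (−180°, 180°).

At s = jω = j200:
zero (s+200): 200 + j200 → |·| = √(200²+200²) = √80000 ≈ 282.84, ∠ = arctan(200/200) ≈ 45.00°
quadratic: (j200)² + 272·j200 + 40000 = 0 + j54400 → |·| ≈ 54400, ∠ ≈ 90.00°
|H| = 400000 · 282.84 / 54400 ≈ 2079.7
Gain = 20 log₁₀(2079.7) ≈ 66.36 dB
∠H = 45.00° − 90.00° = -45.00°

66.4 dB, -45.0°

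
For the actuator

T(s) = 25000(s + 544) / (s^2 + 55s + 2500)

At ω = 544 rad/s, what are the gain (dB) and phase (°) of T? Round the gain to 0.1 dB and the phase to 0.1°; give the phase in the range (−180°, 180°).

At s = jω = j544:
zero (s+544): 544 + j544 → |·| = √(544²+544²) = √591872 ≈ 769.33, ∠ = arctan(544/544) ≈ 45.00°
quadratic: (j544)² + 55·j544 + 2500 = -293436 + j29920 → |·| ≈ 2.9496e+05, ∠ ≈ 174.18°
|T| = 25000 · 769.33 / 2.9496e+05 ≈ 65.206
Gain = 20 log₁₀(65.206) ≈ 36.29 dB
∠T = 45.00° − 174.18° = -129.18°

36.3 dB, -129.2°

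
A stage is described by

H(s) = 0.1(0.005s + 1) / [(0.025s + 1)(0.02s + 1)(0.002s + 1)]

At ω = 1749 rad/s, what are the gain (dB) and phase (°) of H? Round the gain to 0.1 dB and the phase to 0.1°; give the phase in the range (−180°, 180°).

At ω = 1749 rad/s:
zero (1 + j1749·0.005) = 1 + j8.745 → |·| ≈ 8.802, ∠ ≈ 83.48°
pole (1 + j1749·0.025) = 1 + j43.725 → |·| ≈ 43.736, ∠ ≈ 88.69°
pole (1 + j1749·0.02) = 1 + j34.98 → |·| ≈ 34.994, ∠ ≈ 88.36°
pole (1 + j1749·0.002) = 1 + j3.498 → |·| ≈ 3.6381, ∠ ≈ 74.05°
|H| = 0.1 · 8.802 / (43.736 · 34.994 · 3.6381) ≈ 0.00015808
Gain = 20 log₁₀(0.00015808) ≈ -76.02 dB
∠H = (83.48°) − (88.69° + 88.36° + 74.05°) = -167.62°

-76.0 dB, -167.6°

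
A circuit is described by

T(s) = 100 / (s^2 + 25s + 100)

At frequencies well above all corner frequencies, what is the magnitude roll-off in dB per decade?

Each pole contributes −20 dB/decade at high frequency; each zero contributes +20 dB/decade.
Net: 0 zero(s) − 2 pole(s) → -40 dB/decade.

-40 dB/decade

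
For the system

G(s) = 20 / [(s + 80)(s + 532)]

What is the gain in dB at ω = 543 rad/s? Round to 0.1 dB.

-86.4 dB

At s = jω = j543:
pole (s+80): 80 + j543 → |·| = √(80²+543²) = √301249 ≈ 548.86, ∠ = arctan(543/80) ≈ 81.62°
pole (s+532): 532 + j543 → |·| = √(532²+543²) = √577873 ≈ 760.18, ∠ = arctan(543/532) ≈ 45.59°
|G| = 20 / 4.1723e+05 ≈ 4.7935e-05
Gain = 20 log₁₀(4.7935e-05) ≈ -86.39 dB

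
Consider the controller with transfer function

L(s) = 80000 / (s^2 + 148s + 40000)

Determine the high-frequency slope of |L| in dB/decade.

-40 dB/decade

Each pole contributes −20 dB/decade at high frequency; each zero contributes +20 dB/decade.
Net: 0 zero(s) − 2 pole(s) → -40 dB/decade.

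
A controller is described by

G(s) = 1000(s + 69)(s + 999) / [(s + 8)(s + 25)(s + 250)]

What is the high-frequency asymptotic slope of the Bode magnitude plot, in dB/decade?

-20 dB/decade

Each pole contributes −20 dB/decade at high frequency; each zero contributes +20 dB/decade.
Net: 2 zero(s) − 3 pole(s) → -20 dB/decade.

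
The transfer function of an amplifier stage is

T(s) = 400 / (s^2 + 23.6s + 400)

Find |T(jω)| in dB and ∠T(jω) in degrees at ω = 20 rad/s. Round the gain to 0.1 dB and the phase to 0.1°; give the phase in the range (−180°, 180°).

-1.4 dB, -90.0°

At s = jω = j20:
quadratic: (j20)² + 23.6·j20 + 400 = 0 + j472 → |·| ≈ 472, ∠ ≈ 90.00°
|T| = 400 / 472 ≈ 0.84746
Gain = 20 log₁₀(0.84746) ≈ -1.44 dB
∠T = 0.00° − 90.00° = -90.00°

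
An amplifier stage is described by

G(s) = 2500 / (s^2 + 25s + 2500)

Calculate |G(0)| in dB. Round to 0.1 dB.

0.0 dB

G(0) = 2500 / 2500 = 1
20 log₁₀(1) ≈ 0.00 dB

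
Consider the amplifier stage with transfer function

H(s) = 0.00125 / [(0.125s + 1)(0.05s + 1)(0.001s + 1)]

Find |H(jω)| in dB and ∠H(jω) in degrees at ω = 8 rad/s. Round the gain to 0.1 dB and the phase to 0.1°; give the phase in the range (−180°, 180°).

At ω = 8 rad/s:
pole (1 + j8·0.125) = 1 + j1 → |·| ≈ 1.4142, ∠ ≈ 45.00°
pole (1 + j8·0.05) = 1 + j0.4 → |·| ≈ 1.077, ∠ ≈ 21.80°
pole (1 + j8·0.001) = 1 + j0.008 → |·| ≈ 1, ∠ ≈ 0.46°
|H| = 0.00125 · 1 / (1.4142 · 1.077 · 1) ≈ 0.0008207
Gain = 20 log₁₀(0.0008207) ≈ -61.72 dB
∠H = (0°) − (45.00° + 21.80° + 0.46°) = -67.26°

-61.7 dB, -67.3°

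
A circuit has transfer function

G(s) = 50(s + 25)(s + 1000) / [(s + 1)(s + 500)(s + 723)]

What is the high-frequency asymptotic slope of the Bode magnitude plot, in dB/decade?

-20 dB/decade

Each pole contributes −20 dB/decade at high frequency; each zero contributes +20 dB/decade.
Net: 2 zero(s) − 3 pole(s) → -20 dB/decade.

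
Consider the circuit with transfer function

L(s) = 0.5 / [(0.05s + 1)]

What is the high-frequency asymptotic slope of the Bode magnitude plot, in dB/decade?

-20 dB/decade

Each pole contributes −20 dB/decade at high frequency; each zero contributes +20 dB/decade.
Net: 0 zero(s) − 1 pole(s) → -20 dB/decade.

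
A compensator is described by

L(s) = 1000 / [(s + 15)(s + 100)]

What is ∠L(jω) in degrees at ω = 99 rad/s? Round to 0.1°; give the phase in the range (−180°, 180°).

At s = jω = j99:
pole (s+15): 15 + j99 → |·| = √(15²+99²) = √10026 ≈ 100.13, ∠ = arctan(99/15) ≈ 81.38°
pole (s+100): 100 + j99 → |·| = √(100²+99²) = √19801 ≈ 140.72, ∠ = arctan(99/100) ≈ 44.71°
∠L = 0.00° − 126.09° = -126.09°

-126.1°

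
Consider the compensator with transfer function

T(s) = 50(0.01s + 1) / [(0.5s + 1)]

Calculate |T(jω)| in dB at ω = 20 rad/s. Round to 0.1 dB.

At ω = 20 rad/s:
zero (1 + j20·0.01) = 1 + j0.2 → |·| ≈ 1.0198, ∠ ≈ 11.31°
pole (1 + j20·0.5) = 1 + j10 → |·| ≈ 10.05, ∠ ≈ 84.29°
|T| = 50 · 1.0198 / (10.05) ≈ 5.0736
Gain = 20 log₁₀(5.0736) ≈ 14.11 dB

14.1 dB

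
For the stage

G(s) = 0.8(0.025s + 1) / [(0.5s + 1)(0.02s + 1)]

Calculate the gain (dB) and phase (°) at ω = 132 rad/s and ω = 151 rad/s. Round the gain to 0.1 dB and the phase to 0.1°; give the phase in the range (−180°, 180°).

At ω = 132 rad/s:
zero (1 + j132·0.025) = 1 + j3.3 → |·| ≈ 3.4482, ∠ ≈ 73.14°
pole (1 + j132·0.5) = 1 + j66 → |·| ≈ 66.008, ∠ ≈ 89.13°
pole (1 + j132·0.02) = 1 + j2.64 → |·| ≈ 2.823, ∠ ≈ 69.25°
|G| = 0.8 · 3.4482 / (66.008 · 2.823) ≈ 0.014804
Gain = 20 log₁₀(0.014804) ≈ -36.59 dB
∠G = (73.14°) − (89.13° + 69.25°) = -85.24°

At ω = 151 rad/s:
zero (1 + j151·0.025) = 1 + j3.775 → |·| ≈ 3.9052, ∠ ≈ 75.16°
pole (1 + j151·0.5) = 1 + j75.5 → |·| ≈ 75.507, ∠ ≈ 89.24°
pole (1 + j151·0.02) = 1 + j3.02 → |·| ≈ 3.1813, ∠ ≈ 71.68°
|G| = 0.8 · 3.9052 / (75.507 · 3.1813) ≈ 0.013006
Gain = 20 log₁₀(0.013006) ≈ -37.72 dB
∠G = (75.16°) − (89.24° + 71.68°) = -85.76°

ω = 132: -36.6 dB, -85.2°; ω = 151: -37.7 dB, -85.8°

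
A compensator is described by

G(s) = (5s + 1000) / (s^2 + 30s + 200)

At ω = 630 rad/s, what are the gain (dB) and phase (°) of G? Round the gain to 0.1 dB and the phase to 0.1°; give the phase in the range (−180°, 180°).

Substitute s = j630:
Numerator: 5(j630) + 1000 = 1000 + j3150
Denominator: (j630)^2 + 30(j630) + 200 = -396700 + j18900
|N| = √(1000² + 3150²) ≈ 3304.9, ∠N ≈ 72.39°
|D| = √(396700² + 18900²) ≈ 3.9715e+05, ∠D ≈ 177.27°
|G| = 3304.9 / 3.9715e+05 ≈ 0.0083215
Gain = 20 log₁₀(0.0083215) ≈ -41.60 dB
∠G = 72.39° − 177.27° = -104.88°

-41.6 dB, -104.9°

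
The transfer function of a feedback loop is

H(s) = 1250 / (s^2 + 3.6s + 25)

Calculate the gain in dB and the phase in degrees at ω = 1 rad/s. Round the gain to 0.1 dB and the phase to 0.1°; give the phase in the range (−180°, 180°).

At s = jω = j1:
quadratic: (j1)² + 3.6·j1 + 25 = 24 + j3.6 → |·| ≈ 24.268, ∠ ≈ 8.53°
|H| = 1250 / 24.268 ≈ 51.508
Gain = 20 log₁₀(51.508) ≈ 34.24 dB
∠H = 0.00° − 8.53° = -8.53°

34.2 dB, -8.5°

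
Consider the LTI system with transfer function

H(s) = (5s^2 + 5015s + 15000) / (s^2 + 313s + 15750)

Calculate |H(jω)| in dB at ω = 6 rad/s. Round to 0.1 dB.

Substitute s = j6:
Numerator: 5(j6)^2 + 5015(j6) + 15000 = 14820 + j30090
Denominator: (j6)^2 + 313(j6) + 15750 = 15714 + j1878
|N| = √(14820² + 30090²) ≈ 33542, ∠N ≈ 63.78°
|D| = √(15714² + 1878²) ≈ 15826, ∠D ≈ 6.82°
|H| = 33542 / 15826 ≈ 2.1194
Gain = 20 log₁₀(2.1194) ≈ 6.52 dB

6.5 dB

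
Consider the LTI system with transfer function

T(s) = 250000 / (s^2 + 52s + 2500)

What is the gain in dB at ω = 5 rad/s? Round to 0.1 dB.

At s = jω = j5:
quadratic: (j5)² + 52·j5 + 2500 = 2475 + j260 → |·| ≈ 2488.6, ∠ ≈ 6.00°
|T| = 250000 / 2488.6 ≈ 100.46
Gain = 20 log₁₀(100.46) ≈ 40.04 dB

40.0 dB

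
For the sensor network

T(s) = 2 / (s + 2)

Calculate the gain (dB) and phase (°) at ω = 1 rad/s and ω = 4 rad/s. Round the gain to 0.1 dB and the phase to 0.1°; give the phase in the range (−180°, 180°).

Substitute s = j1:
Numerator: 2 = 2 + j0
Denominator: (j1) + 2 = 2 + j1
|N| = √(2² + 0²) ≈ 2, ∠N ≈ 0.00°
|D| = √(2² + 1²) ≈ 2.2361, ∠D ≈ 26.57°
|T| = 2 / 2.2361 ≈ 0.89441
Gain = 20 log₁₀(0.89441) ≈ -0.97 dB
∠T = 0.00° − 26.57° = -26.57°

Substitute s = j4:
Numerator: 2 = 2 + j0
Denominator: (j4) + 2 = 2 + j4
|N| = √(2² + 0²) ≈ 2, ∠N ≈ 0.00°
|D| = √(2² + 4²) ≈ 4.4721, ∠D ≈ 63.43°
|T| = 2 / 4.4721 ≈ 0.44722
Gain = 20 log₁₀(0.44722) ≈ -6.99 dB
∠T = 0.00° − 63.43° = -63.43°

ω = 1: -1.0 dB, -26.6°; ω = 4: -7.0 dB, -63.4°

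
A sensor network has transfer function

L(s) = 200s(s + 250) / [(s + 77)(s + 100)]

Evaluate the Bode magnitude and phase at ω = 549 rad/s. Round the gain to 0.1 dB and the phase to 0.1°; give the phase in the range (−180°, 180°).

At s = jω = j549:
zero (s+250): 250 + j549 → |·| = √(250²+549²) = √363901 ≈ 603.24, ∠ = arctan(549/250) ≈ 65.52°
zero at origin: s = j549 → |·| = 549, ∠ = 90.00°
pole (s+77): 77 + j549 → |·| = √(77²+549²) = √307330 ≈ 554.37, ∠ = arctan(549/77) ≈ 82.02°
pole (s+100): 100 + j549 → |·| = √(100²+549²) = √311401 ≈ 558.03, ∠ = arctan(549/100) ≈ 79.68°
|L| = 200 · 3.3118e+05 / 3.0936e+05 ≈ 214.11
Gain = 20 log₁₀(214.11) ≈ 46.61 dB
∠L = 155.52° − 161.70° = -6.18°

46.6 dB, -6.2°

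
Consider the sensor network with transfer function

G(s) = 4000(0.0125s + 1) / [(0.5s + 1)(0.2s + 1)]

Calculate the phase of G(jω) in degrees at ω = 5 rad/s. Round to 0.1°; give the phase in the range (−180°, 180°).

-109.6°

At ω = 5 rad/s:
zero (1 + j5·0.0125) = 1 + j0.0625 → |·| ≈ 1.002, ∠ ≈ 3.58°
pole (1 + j5·0.5) = 1 + j2.5 → |·| ≈ 2.6926, ∠ ≈ 68.20°
pole (1 + j5·0.2) = 1 + j1 → |·| ≈ 1.4142, ∠ ≈ 45.00°
∠G = (3.58°) − (68.20° + 45.00°) = -109.62°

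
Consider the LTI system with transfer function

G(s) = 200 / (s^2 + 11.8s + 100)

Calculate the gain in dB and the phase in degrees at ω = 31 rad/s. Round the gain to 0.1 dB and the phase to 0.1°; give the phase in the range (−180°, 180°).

-13.4 dB, -157.0°

At s = jω = j31:
quadratic: (j31)² + 11.8·j31 + 100 = -861 + j365.8 → |·| ≈ 935.48, ∠ ≈ 156.98°
|G| = 200 / 935.48 ≈ 0.21379
Gain = 20 log₁₀(0.21379) ≈ -13.40 dB
∠G = 0.00° − 156.98° = -156.98°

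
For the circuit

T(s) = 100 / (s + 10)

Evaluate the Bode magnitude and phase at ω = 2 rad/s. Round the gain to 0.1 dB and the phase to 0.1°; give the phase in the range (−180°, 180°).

At s = jω = j2:
pole (s+10): 10 + j2 → |·| = √(10²+2²) = √104 ≈ 10.198, ∠ = arctan(2/10) ≈ 11.31°
|T| = 100 / 10.198 ≈ 9.8058
Gain = 20 log₁₀(9.8058) ≈ 19.83 dB
∠T = 0.00° − 11.31° = -11.31°

19.8 dB, -11.3°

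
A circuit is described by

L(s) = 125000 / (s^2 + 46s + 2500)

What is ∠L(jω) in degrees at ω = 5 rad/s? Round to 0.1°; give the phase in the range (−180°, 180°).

-5.3°

At s = jω = j5:
quadratic: (j5)² + 46·j5 + 2500 = 2475 + j230 → |·| ≈ 2485.7, ∠ ≈ 5.31°
∠L = 0.00° − 5.31° = -5.31°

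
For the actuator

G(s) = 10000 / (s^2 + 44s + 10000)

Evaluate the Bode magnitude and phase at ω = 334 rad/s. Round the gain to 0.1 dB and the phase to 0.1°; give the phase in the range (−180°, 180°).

-20.2 dB, -171.8°

At s = jω = j334:
quadratic: (j334)² + 44·j334 + 10000 = -101556 + j14696 → |·| ≈ 1.0261e+05, ∠ ≈ 171.77°
|G| = 10000 / 1.0261e+05 ≈ 0.097456
Gain = 20 log₁₀(0.097456) ≈ -20.22 dB
∠G = 0.00° − 171.77° = -171.77°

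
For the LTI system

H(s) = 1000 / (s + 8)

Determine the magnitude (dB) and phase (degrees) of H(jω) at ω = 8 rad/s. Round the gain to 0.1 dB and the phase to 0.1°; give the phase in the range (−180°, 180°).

38.9 dB, -45.0°

At s = jω = j8:
pole (s+8): 8 + j8 → |·| = √(8²+8²) = √128 ≈ 11.314, ∠ = arctan(8/8) ≈ 45.00°
|H| = 1000 / 11.314 ≈ 88.386
Gain = 20 log₁₀(88.386) ≈ 38.93 dB
∠H = 0.00° − 45.00° = -45.00°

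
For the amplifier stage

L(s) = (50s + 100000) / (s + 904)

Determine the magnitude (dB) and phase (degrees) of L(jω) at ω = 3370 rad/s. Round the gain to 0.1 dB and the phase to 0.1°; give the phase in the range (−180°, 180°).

35.0 dB, -15.7°

Substitute s = j3370:
Numerator: 50(j3370) + 100000 = 100000 + j168500
Denominator: (j3370) + 904 = 904 + j3370
|N| = √(100000² + 168500²) ≈ 1.9594e+05, ∠N ≈ 59.31°
|D| = √(904² + 3370²) ≈ 3489.1, ∠D ≈ 74.98°
|L| = 1.9594e+05 / 3489.1 ≈ 56.158
Gain = 20 log₁₀(56.158) ≈ 34.99 dB
∠L = 59.31° − 74.98° = -15.67°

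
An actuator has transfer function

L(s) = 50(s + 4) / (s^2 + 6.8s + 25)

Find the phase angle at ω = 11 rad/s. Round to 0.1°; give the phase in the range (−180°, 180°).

-72.1°

At s = jω = j11:
zero (s+4): 4 + j11 → |·| = √(4²+11²) = √137 ≈ 11.705, ∠ = arctan(11/4) ≈ 70.02°
quadratic: (j11)² + 6.8·j11 + 25 = -96 + j74.8 → |·| ≈ 121.7, ∠ ≈ 142.08°
∠L = 70.02° − 142.08° = -72.06°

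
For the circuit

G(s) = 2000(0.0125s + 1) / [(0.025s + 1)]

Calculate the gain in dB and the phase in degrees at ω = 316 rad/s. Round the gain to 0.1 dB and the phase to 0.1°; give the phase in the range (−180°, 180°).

At ω = 316 rad/s:
zero (1 + j316·0.0125) = 1 + j3.95 → |·| ≈ 4.0746, ∠ ≈ 75.79°
pole (1 + j316·0.025) = 1 + j7.9 → |·| ≈ 7.963, ∠ ≈ 82.79°
|G| = 2000 · 4.0746 / (7.963) ≈ 1023.4
Gain = 20 log₁₀(1023.4) ≈ 60.20 dB
∠G = (75.79°) − (82.79°) = -7.00°

60.2 dB, -7.0°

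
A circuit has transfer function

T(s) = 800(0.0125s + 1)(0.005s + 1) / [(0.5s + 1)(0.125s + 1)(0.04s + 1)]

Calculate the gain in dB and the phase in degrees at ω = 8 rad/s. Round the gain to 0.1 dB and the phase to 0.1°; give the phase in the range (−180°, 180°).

At ω = 8 rad/s:
zero (1 + j8·0.0125) = 1 + j0.1 → |·| ≈ 1.005, ∠ ≈ 5.71°
zero (1 + j8·0.005) = 1 + j0.04 → |·| ≈ 1.0008, ∠ ≈ 2.29°
pole (1 + j8·0.5) = 1 + j4 → |·| ≈ 4.1231, ∠ ≈ 75.96°
pole (1 + j8·0.125) = 1 + j1 → |·| ≈ 1.4142, ∠ ≈ 45.00°
pole (1 + j8·0.04) = 1 + j0.32 → |·| ≈ 1.05, ∠ ≈ 17.74°
|T| = 800 · 1.005 · 1.0008 / (4.1231 · 1.4142 · 1.05) ≈ 131.43
Gain = 20 log₁₀(131.43) ≈ 42.37 dB
∠T = (5.71° + 2.29°) − (75.96° + 45.00° + 17.74°) = -130.70°

42.4 dB, -130.7°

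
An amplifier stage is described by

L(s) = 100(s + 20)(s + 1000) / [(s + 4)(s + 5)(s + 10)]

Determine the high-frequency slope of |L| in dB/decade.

Each pole contributes −20 dB/decade at high frequency; each zero contributes +20 dB/decade.
Net: 2 zero(s) − 3 pole(s) → -20 dB/decade.

-20 dB/decade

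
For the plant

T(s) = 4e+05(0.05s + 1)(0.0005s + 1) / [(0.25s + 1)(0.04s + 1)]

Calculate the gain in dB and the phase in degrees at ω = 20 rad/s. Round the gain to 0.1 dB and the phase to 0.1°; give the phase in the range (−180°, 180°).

At ω = 20 rad/s:
zero (1 + j20·0.05) = 1 + j1 → |·| ≈ 1.4142, ∠ ≈ 45.00°
zero (1 + j20·0.0005) = 1 + j0.01 → |·| ≈ 1, ∠ ≈ 0.57°
pole (1 + j20·0.25) = 1 + j5 → |·| ≈ 5.099, ∠ ≈ 78.69°
pole (1 + j20·0.04) = 1 + j0.8 → |·| ≈ 1.2806, ∠ ≈ 38.66°
|T| = 4e+05 · 1.4142 · 1 / (5.099 · 1.2806) ≈ 86631
Gain = 20 log₁₀(86631) ≈ 98.75 dB
∠T = (45.00° + 0.57°) − (78.69° + 38.66°) = -71.78°

98.8 dB, -71.8°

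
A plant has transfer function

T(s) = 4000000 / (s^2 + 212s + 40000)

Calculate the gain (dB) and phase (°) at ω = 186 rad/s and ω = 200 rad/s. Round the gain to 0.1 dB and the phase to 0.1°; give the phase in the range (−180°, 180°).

At s = jω = j186:
quadratic: (j186)² + 212·j186 + 40000 = 5404 + j39432 → |·| ≈ 39801, ∠ ≈ 82.20°
|T| = 4000000 / 39801 ≈ 100.5
Gain = 20 log₁₀(100.5) ≈ 40.04 dB
∠T = 0.00° − 82.20° = -82.20°

At s = jω = j200:
quadratic: (j200)² + 212·j200 + 40000 = 0 + j42400 → |·| ≈ 42400, ∠ ≈ 90.00°
|T| = 4000000 / 42400 ≈ 94.34
Gain = 20 log₁₀(94.34) ≈ 39.49 dB
∠T = 0.00° − 90.00° = -90.00°

ω = 186: 40.0 dB, -82.2°; ω = 200: 39.5 dB, -90.0°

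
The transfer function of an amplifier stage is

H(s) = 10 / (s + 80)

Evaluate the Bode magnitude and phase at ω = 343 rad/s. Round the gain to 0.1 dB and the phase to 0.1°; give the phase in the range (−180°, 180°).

At s = jω = j343:
pole (s+80): 80 + j343 → |·| = √(80²+343²) = √124049 ≈ 352.21, ∠ = arctan(343/80) ≈ 76.87°
|H| = 10 / 352.21 ≈ 0.028392
Gain = 20 log₁₀(0.028392) ≈ -30.94 dB
∠H = 0.00° − 76.87° = -76.87°

-30.9 dB, -76.9°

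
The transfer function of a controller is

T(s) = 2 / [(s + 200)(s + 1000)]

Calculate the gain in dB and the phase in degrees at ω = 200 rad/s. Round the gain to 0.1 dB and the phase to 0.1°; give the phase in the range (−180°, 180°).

-103.2 dB, -56.3°

At s = jω = j200:
pole (s+200): 200 + j200 → |·| = √(200²+200²) = √80000 ≈ 282.84, ∠ = arctan(200/200) ≈ 45.00°
pole (s+1000): 1000 + j200 → |·| = √(1000²+200²) = √1040000 ≈ 1019.8, ∠ = arctan(200/1000) ≈ 11.31°
|T| = 2 / 2.8844e+05 ≈ 6.9339e-06
Gain = 20 log₁₀(6.9339e-06) ≈ -103.18 dB
∠T = 0.00° − 56.31° = -56.31°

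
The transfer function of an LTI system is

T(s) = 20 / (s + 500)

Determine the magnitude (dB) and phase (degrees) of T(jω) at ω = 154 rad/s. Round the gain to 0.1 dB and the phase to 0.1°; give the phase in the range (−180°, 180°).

Substitute s = j154:
Numerator: 20 = 20 + j0
Denominator: (j154) + 500 = 500 + j154
|N| = √(20² + 0²) ≈ 20, ∠N ≈ 0.00°
|D| = √(500² + 154²) ≈ 523.18, ∠D ≈ 17.12°
|T| = 20 / 523.18 ≈ 0.038228
Gain = 20 log₁₀(0.038228) ≈ -28.35 dB
∠T = 0.00° − 17.12° = -17.12°

-28.4 dB, -17.1°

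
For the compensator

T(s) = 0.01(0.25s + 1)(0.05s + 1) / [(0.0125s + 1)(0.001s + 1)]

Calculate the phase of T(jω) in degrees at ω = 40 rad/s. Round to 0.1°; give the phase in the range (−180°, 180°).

At ω = 40 rad/s:
zero (1 + j40·0.25) = 1 + j10 → |·| ≈ 10.05, ∠ ≈ 84.29°
zero (1 + j40·0.05) = 1 + j2 → |·| ≈ 2.2361, ∠ ≈ 63.43°
pole (1 + j40·0.0125) = 1 + j0.5 → |·| ≈ 1.118, ∠ ≈ 26.57°
pole (1 + j40·0.001) = 1 + j0.04 → |·| ≈ 1.0008, ∠ ≈ 2.29°
∠T = (84.29° + 63.43°) − (26.57° + 2.29°) = 118.86°

118.9°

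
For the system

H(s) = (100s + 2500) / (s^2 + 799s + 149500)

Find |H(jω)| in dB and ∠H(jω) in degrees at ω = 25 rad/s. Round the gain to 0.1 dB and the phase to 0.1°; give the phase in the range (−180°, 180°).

-32.6 dB, 37.4°

Substitute s = j25:
Numerator: 100(j25) + 2500 = 2500 + j2500
Denominator: (j25)^2 + 799(j25) + 149500 = 148875 + j19975
|N| = √(2500² + 2500²) ≈ 3535.5, ∠N ≈ 45.00°
|D| = √(148875² + 19975²) ≈ 1.5021e+05, ∠D ≈ 7.64°
|H| = 3535.5 / 1.5021e+05 ≈ 0.023537
Gain = 20 log₁₀(0.023537) ≈ -32.56 dB
∠H = 45.00° − 7.64° = 37.36°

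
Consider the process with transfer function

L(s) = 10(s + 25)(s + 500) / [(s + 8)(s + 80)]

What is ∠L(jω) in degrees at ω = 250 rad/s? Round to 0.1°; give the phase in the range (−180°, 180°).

-49.6°

At s = jω = j250:
zero (s+25): 25 + j250 → |·| = √(25²+250²) = √63125 ≈ 251.25, ∠ = arctan(250/25) ≈ 84.29°
zero (s+500): 500 + j250 → |·| = √(500²+250²) = √312500 ≈ 559.02, ∠ = arctan(250/500) ≈ 26.57°
pole (s+8): 8 + j250 → |·| = √(8²+250²) = √62564 ≈ 250.13, ∠ = arctan(250/8) ≈ 88.17°
pole (s+80): 80 + j250 → |·| = √(80²+250²) = √68900 ≈ 262.49, ∠ = arctan(250/80) ≈ 72.26°
∠L = 110.86° − 160.43° = -49.57°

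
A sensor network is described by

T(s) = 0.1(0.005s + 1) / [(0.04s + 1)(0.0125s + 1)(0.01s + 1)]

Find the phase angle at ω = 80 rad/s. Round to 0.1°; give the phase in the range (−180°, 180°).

At ω = 80 rad/s:
zero (1 + j80·0.005) = 1 + j0.4 → |·| ≈ 1.077, ∠ ≈ 21.80°
pole (1 + j80·0.04) = 1 + j3.2 → |·| ≈ 3.3526, ∠ ≈ 72.65°
pole (1 + j80·0.0125) = 1 + j1 → |·| ≈ 1.4142, ∠ ≈ 45.00°
pole (1 + j80·0.01) = 1 + j0.8 → |·| ≈ 1.2806, ∠ ≈ 38.66°
∠T = (21.80°) − (72.65° + 45.00° + 38.66°) = -134.51°

-134.5°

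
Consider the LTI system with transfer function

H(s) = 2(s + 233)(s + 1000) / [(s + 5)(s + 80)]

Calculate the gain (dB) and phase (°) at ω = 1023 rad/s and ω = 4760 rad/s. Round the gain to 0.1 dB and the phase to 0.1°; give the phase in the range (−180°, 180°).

At s = jω = j1023:
zero (s+233): 233 + j1023 → |·| = √(233²+1023²) = √1100818 ≈ 1049.2, ∠ = arctan(1023/233) ≈ 77.17°
zero (s+1000): 1000 + j1023 → |·| = √(1000²+1023²) = √2046529 ≈ 1430.6, ∠ = arctan(1023/1000) ≈ 45.65°
pole (s+5): 5 + j1023 → |·| = √(5²+1023²) = √1046554 ≈ 1023, ∠ = arctan(1023/5) ≈ 89.72°
pole (s+80): 80 + j1023 → |·| = √(80²+1023²) = √1052929 ≈ 1026.1, ∠ = arctan(1023/80) ≈ 85.53°
|H| = 2 · 1.501e+06 / 1.0497e+06 ≈ 2.8599
Gain = 20 log₁₀(2.8599) ≈ 9.13 dB
∠H = 122.82° − 175.25° = -52.43°

At s = jω = j4760:
zero (s+233): 233 + j4760 → |·| = √(233²+4760²) = √22711889 ≈ 4765.7, ∠ = arctan(4760/233) ≈ 87.20°
zero (s+1000): 1000 + j4760 → |·| = √(1000²+4760²) = √23657600 ≈ 4863.9, ∠ = arctan(4760/1000) ≈ 78.14°
pole (s+5): 5 + j4760 → |·| = √(5²+4760²) = √22657625 ≈ 4760, ∠ = arctan(4760/5) ≈ 89.94°
pole (s+80): 80 + j4760 → |·| = √(80²+4760²) = √22664000 ≈ 4760.7, ∠ = arctan(4760/80) ≈ 89.04°
|H| = 2 · 2.318e+07 / 2.2661e+07 ≈ 2.0458
Gain = 20 log₁₀(2.0458) ≈ 6.22 dB
∠H = 165.34° − 178.98° = -13.64°

ω = 1023: 9.1 dB, -52.4°; ω = 4760: 6.2 dB, -13.6°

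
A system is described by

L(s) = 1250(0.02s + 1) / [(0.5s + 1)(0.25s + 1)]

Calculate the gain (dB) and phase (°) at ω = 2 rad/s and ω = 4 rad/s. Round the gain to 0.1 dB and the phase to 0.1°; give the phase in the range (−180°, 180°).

ω = 2: 58.0 dB, -69.3°; ω = 4: 52.0 dB, -103.9°

At ω = 2 rad/s:
zero (1 + j2·0.02) = 1 + j0.04 → |·| ≈ 1.0008, ∠ ≈ 2.29°
pole (1 + j2·0.5) = 1 + j1 → |·| ≈ 1.4142, ∠ ≈ 45.00°
pole (1 + j2·0.25) = 1 + j0.5 → |·| ≈ 1.118, ∠ ≈ 26.57°
|L| = 1250 · 1.0008 / (1.4142 · 1.118) ≈ 791.23
Gain = 20 log₁₀(791.23) ≈ 57.97 dB
∠L = (2.29°) − (45.00° + 26.57°) = -69.28°

At ω = 4 rad/s:
zero (1 + j4·0.02) = 1 + j0.08 → |·| ≈ 1.0032, ∠ ≈ 4.57°
pole (1 + j4·0.5) = 1 + j2 → |·| ≈ 2.2361, ∠ ≈ 63.43°
pole (1 + j4·0.25) = 1 + j1 → |·| ≈ 1.4142, ∠ ≈ 45.00°
|L| = 1250 · 1.0032 / (2.2361 · 1.4142) ≈ 396.55
Gain = 20 log₁₀(396.55) ≈ 51.97 dB
∠L = (4.57°) − (63.43° + 45.00°) = -103.86°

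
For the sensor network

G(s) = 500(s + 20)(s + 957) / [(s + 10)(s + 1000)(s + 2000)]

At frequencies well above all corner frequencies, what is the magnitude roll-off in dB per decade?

Each pole contributes −20 dB/decade at high frequency; each zero contributes +20 dB/decade.
Net: 2 zero(s) − 3 pole(s) → -20 dB/decade.

-20 dB/decade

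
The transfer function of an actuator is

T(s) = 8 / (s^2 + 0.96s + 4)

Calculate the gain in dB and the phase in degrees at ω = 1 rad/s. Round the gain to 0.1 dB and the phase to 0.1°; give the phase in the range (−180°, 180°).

8.1 dB, -17.7°

At s = jω = j1:
quadratic: (j1)² + 0.96·j1 + 4 = 3 + j0.96 → |·| ≈ 3.1499, ∠ ≈ 17.74°
|T| = 8 / 3.1499 ≈ 2.5398
Gain = 20 log₁₀(2.5398) ≈ 8.10 dB
∠T = 0.00° − 17.74° = -17.74°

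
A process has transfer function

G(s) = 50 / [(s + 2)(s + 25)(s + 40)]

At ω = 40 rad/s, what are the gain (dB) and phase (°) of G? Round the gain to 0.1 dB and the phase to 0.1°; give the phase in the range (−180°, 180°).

-66.6 dB, 169.9°

At s = jω = j40:
pole (s+2): 2 + j40 → |·| = √(2²+40²) = √1604 ≈ 40.05, ∠ = arctan(40/2) ≈ 87.14°
pole (s+25): 25 + j40 → |·| = √(25²+40²) = √2225 ≈ 47.17, ∠ = arctan(40/25) ≈ 57.99°
pole (s+40): 40 + j40 → |·| = √(40²+40²) = √3200 ≈ 56.569, ∠ = arctan(40/40) ≈ 45.00°
|G| = 50 / 1.0687e+05 ≈ 0.00046786
Gain = 20 log₁₀(0.00046786) ≈ -66.60 dB
∠G = 0.00° − 190.13° = -190.13° ≡ 169.87° (principal value)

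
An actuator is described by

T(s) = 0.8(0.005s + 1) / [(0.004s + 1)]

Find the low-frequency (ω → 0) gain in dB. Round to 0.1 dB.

T(0) = 0.8 · 1 / 1 = 0.8
20 log₁₀(0.8) ≈ -1.94 dB

-1.9 dB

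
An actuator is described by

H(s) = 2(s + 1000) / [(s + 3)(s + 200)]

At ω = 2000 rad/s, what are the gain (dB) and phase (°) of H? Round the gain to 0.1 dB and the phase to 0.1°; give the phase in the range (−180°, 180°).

-59.1 dB, -110.8°

At s = jω = j2000:
zero (s+1000): 1000 + j2000 → |·| = √(1000²+2000²) = √5000000 ≈ 2236.1, ∠ = arctan(2000/1000) ≈ 63.43°
pole (s+3): 3 + j2000 → |·| = √(3²+2000²) = √4000009 ≈ 2000, ∠ = arctan(2000/3) ≈ 89.91°
pole (s+200): 200 + j2000 → |·| = √(200²+2000²) = √4040000 ≈ 2010, ∠ = arctan(2000/200) ≈ 84.29°
|H| = 2 · 2236.1 / 4.02e+06 ≈ 0.0011125
Gain = 20 log₁₀(0.0011125) ≈ -59.07 dB
∠H = 63.43° − 174.20° = -110.77°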